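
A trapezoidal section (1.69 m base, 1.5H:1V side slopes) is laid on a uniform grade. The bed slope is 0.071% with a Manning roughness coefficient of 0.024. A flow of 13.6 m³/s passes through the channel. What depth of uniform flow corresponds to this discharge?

y_n = 2.22 m

Manning's equation rearranged: A R^(2/3) = nQ / (1·√S) = 0.024 × 13.6 / (√0.00071) = 12.25.
Trying y = 1.63 m: A R^(2/3) = 6.24 — too small.
Trying y = 2.52 m: A R^(2/3) = 16.24 — too large.
Trying y = 2.22 m: A R^(2/3) = 12.23 — close enough.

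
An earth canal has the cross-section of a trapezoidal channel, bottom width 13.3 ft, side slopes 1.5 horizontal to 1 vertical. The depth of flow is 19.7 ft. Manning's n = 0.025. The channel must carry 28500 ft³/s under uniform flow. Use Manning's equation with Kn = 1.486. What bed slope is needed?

S = 0.015

With bottom width b = 13.3 ft and side slope z = 1.5: A = (b + zy)y = (13.3 + 1.5×19.7)×19.7 = 844.1 ft²; P = b + 2y√(1+z²) = 13.3 + 2×19.7×1.803 = 84.33 ft.
Hydraulic radius R = A/P = 844.1/84.33 = 10.01 ft.
From Manning's equation, S = [nQ / (1.486 A R^(2/3))]² = [0.025 × 28500 / (1.486 × 844.1 × 10.01^(2/3))]² = 0.015.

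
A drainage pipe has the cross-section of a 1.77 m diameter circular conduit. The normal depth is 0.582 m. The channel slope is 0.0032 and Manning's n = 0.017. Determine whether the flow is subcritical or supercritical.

subcritical

For a circular section of diameter D = 1.77 m at depth y = 0.582 m, the central angle is θ = 2 arccos(1 − 2y/D) = 2.443 rad. Then A = (D²/8)(θ − sin θ) = 0.7046 m² and P = Dθ/2 = 2.162 m.
Hydraulic radius R = A/P = 0.7046/2.162 = 0.326 m.
V = (1/n) R^(2/3) √S = (1/0.017) × 0.326^(2/3) × √0.0032 = 1.576 m/s. Hydraulic depth D_h = A/T = 0.7046/1.663 = 0.4237 m.
Froude number Fr = V/√(g·D_h) = 1.576/√(9.81×0.4237) = 0.773, which is less than 1, so the flow is subcritical.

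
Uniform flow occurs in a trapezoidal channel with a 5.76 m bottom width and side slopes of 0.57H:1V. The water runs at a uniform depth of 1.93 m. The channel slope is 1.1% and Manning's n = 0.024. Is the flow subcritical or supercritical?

With bottom width b = 5.76 m and side slope z = 0.57: A = (b + zy)y = (5.76 + 0.57×1.93)×1.93 = 13.24 m²; P = b + 2y√(1+z²) = 5.76 + 2×1.93×1.151 = 10.2 m.
Hydraulic radius R = A/P = 13.24/10.2 = 1.298 m.
V = (1/n) R^(2/3) √S = (1/0.024) × 1.298^(2/3) × √0.011 = 5.199 m/s. Hydraulic depth D_h = A/T = 13.24/7.96 = 1.663 m.
Froude number Fr = V/√(g·D_h) = 5.199/√(9.81×1.663) = 1.29, which is greater than 1, so the flow is supercritical.

supercritical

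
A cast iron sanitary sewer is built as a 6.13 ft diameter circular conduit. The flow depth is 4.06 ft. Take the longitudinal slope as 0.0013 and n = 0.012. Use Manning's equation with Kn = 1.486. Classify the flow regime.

subcritical

For a circular section of diameter D = 6.13 ft at depth y = 4.06 ft, the central angle is θ = 2 arccos(1 − 2y/D) = 3.803 rad. Then A = (D²/8)(θ − sin θ) = 20.75 ft² and P = Dθ/2 = 11.66 ft.
Hydraulic radius R = A/P = 20.75/11.66 = 1.78 ft.
V = (1.486/n) R^(2/3) √S = (1.486/0.012) × 1.78^(2/3) × √0.0013 = 6.558 ft/s. Hydraulic depth D_h = A/T = 20.75/5.798 = 3.578 ft.
Froude number Fr = V/√(g·D_h) = 6.558/√(32.2×3.578) = 0.611, which is less than 1, so the flow is subcritical.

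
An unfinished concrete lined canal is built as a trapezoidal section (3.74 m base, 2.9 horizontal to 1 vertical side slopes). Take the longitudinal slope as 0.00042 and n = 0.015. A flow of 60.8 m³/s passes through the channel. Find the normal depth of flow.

y_n = 2.78 m

Manning's equation rearranged: A R^(2/3) = nQ / (1·√S) = 0.015 × 60.8 / (√0.00042) = 44.5.
At y = 3.16 m: A R^(2/3) = 59.51 — too large.
At y = 2.41 m: A R^(2/3) = 32.29 — too small.
At y = 2.78 m: A R^(2/3) = 44.46 — close enough.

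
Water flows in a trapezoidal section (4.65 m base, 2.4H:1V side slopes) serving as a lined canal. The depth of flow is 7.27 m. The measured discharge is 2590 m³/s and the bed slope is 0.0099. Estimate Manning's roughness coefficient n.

n = 0.015

With bottom width b = 4.65 m and side slope z = 2.4: A = (b + zy)y = (4.65 + 2.4×7.27)×7.27 = 160.7 m²; P = b + 2y√(1+z²) = 4.65 + 2×7.27×2.6 = 42.45 m.
Hydraulic radius R = A/P = 160.7/42.45 = 3.784 m.
Rearranging Manning's equation: n = (1/Q) A R^(2/3) S^(1/2) = (1/2590) × 160.7 × 3.784^(2/3) × √0.0099 = 0.015.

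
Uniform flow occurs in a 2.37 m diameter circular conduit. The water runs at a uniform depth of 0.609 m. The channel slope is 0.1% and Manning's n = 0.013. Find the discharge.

Q = 1.09 m³/s

For a circular section of diameter D = 2.37 m at depth y = 0.609 m, the central angle is θ = 2 arccos(1 − 2y/D) = 2.126 rad. Then A = (D²/8)(θ − sin θ) = 0.8965 m² and P = Dθ/2 = 2.52 m.
Hydraulic radius R = A/P = 0.8965/2.52 = 0.3558 m.
Manning's equation: Q = (1/n) A R^(2/3) S^(1/2) = (1/0.013) × 0.8965 × 0.3558^(2/3) × 0.001^(1/2) = 1.09 m³/s.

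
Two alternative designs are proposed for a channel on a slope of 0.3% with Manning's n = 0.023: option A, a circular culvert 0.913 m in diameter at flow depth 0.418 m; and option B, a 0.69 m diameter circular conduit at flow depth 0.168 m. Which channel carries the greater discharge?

Channel A: For a circular section of diameter D = 0.913 m at depth y = 0.418 m, the central angle is θ = 2 arccos(1 − 2y/D) = 2.973 rad. Then A = (D²/8)(θ − sin θ) = 0.2922 m² and P = Dθ/2 = 1.357 m. Hydraulic radius R = A/P = 0.2922/1.357 = 0.2153 m. Q_A = (1/0.023)·0.2922·0.2153^(2/3)·√0.003 = 0.25 m³/s.
Channel B: For a circular section of diameter D = 0.69 m at depth y = 0.168 m, the central angle is θ = 2 arccos(1 − 2y/D) = 2.064 rad. Then A = (D²/8)(θ − sin θ) = 0.07043 m² and P = Dθ/2 = 0.7121 m. Hydraulic radius R = A/P = 0.07043/0.7121 = 0.0989 m. Q_B = (1/0.023)·0.07043·0.0989^(2/3)·√0.003 = 0.03587 m³/s.
Q_A = 0.25 m³/s vs Q_B = 0.03587 m³/s, so channel A carries more.

channel A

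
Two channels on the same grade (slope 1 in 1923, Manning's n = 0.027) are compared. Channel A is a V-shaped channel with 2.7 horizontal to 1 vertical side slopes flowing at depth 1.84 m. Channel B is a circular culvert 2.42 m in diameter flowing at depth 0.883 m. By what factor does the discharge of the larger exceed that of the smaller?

Channel A: For a triangular section with side slope z = 2.7: A = zy² = 2.7×1.84² = 9.141 m²; P = 2y√(1+z²) = 2×1.84×2.879 = 10.6 m. Hydraulic radius R = A/P = 9.141/10.6 = 0.8627 m. Q_A = (1/0.027)·9.141·0.8627^(2/3)·√0.00052 = 6.997 m³/s.
Channel B: For a circular section of diameter D = 2.42 m at depth y = 0.883 m, the central angle is θ = 2 arccos(1 − 2y/D) = 2.594 rad. Then A = (D²/8)(θ − sin θ) = 1.518 m² and P = Dθ/2 = 3.139 m. Hydraulic radius R = A/P = 1.518/3.139 = 0.4836 m. Q_B = (1/0.027)·1.518·0.4836^(2/3)·√0.00052 = 0.7901 m³/s.
The larger discharge is 6.997 m³/s and the smaller is 0.7901 m³/s; the ratio is 8.86.

8.86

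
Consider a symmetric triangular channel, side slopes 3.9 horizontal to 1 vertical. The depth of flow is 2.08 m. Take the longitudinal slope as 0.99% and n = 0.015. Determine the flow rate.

Q = 112 m³/s

For a triangular section with side slope z = 3.9: A = zy² = 3.9×2.08² = 16.87 m²; P = 2y√(1+z²) = 2×2.08×4.026 = 16.75 m.
Hydraulic radius R = A/P = 16.87/16.75 = 1.007 m.
Manning's equation: Q = (1/n) A R^(2/3) S^(1/2) = (1/0.015) × 16.87 × 1.007^(2/3) × 0.0099^(1/2) = 112 m³/s.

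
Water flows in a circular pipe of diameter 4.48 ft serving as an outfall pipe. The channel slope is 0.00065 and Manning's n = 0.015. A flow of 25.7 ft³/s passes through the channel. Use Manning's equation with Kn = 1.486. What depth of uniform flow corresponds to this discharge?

y_n = 2.5 ft

Manning's equation rearranged: A R^(2/3) = nQ / (1.486·√S) = 0.015 × 25.7 / (1.486 × √0.00065) = 10.18.
Trying y = 3.12 ft: A R^(2/3) = 14.14 — high.
Trying y = 1.73 ft: A R^(2/3) = 5.37 — low.
Trying y = 2.5 ft: A R^(2/3) = 10.19 — matches.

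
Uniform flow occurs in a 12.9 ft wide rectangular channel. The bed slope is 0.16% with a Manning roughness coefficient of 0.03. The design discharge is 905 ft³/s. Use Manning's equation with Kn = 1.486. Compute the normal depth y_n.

y_n = 13.3 ft

Manning's equation rearranged: A R^(2/3) = nQ / (1.486·√S) = 0.03 × 905 / (1.486 × √0.0016) = 456.8.
Trying y = 15.7 ft: A R^(2/3) = 557.9 — over.
Trying y = 11.9 ft: A R^(2/3) = 398.5 — short.
Trying y = 13.3 ft: A R^(2/3) = 456.7 — matches.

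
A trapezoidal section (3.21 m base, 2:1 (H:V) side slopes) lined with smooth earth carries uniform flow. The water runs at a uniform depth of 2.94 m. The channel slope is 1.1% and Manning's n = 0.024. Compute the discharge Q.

Q = 162 m³/s

With bottom width b = 3.21 m and side slope z = 2: A = (b + zy)y = (3.21 + 2×2.94)×2.94 = 26.72 m²; P = b + 2y√(1+z²) = 3.21 + 2×2.94×2.236 = 16.36 m.
Hydraulic radius R = A/P = 26.72/16.36 = 1.634 m.
Manning's equation: Q = (1/n) A R^(2/3) S^(1/2) = (1/0.024) × 26.72 × 1.634^(2/3) × 0.011^(1/2) = 162 m³/s.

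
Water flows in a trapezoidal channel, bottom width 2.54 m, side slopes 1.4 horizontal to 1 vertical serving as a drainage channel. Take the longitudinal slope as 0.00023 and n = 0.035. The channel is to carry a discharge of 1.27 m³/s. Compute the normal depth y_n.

y_n = 0.991 m

Manning's equation rearranged: A R^(2/3) = nQ / (1·√S) = 0.035 × 1.27 / (√0.00023) = 2.931.
At y = 1.1 m: A R^(2/3) = 3.57 — high.
At y = 0.867 m: A R^(2/3) = 2.287 — low.
At y = 0.991 m: A R^(2/3) = 2.933 — matches.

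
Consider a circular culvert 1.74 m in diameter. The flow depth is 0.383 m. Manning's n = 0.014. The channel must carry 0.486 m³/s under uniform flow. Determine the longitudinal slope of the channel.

S = 0.0022

For a circular section of diameter D = 1.74 m at depth y = 0.383 m, the central angle is θ = 2 arccos(1 − 2y/D) = 1.953 rad. Then A = (D²/8)(θ − sin θ) = 0.3882 m² and P = Dθ/2 = 1.699 m.
Hydraulic radius R = A/P = 0.3882/1.699 = 0.2284 m.
From Manning's equation, S = [nQ / (1 A R^(2/3))]² = [0.014 × 0.486 / (1 × 0.3882 × 0.2284^(2/3))]² = 0.0022.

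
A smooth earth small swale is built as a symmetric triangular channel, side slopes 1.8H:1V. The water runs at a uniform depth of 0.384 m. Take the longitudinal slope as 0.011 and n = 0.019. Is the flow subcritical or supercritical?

For a triangular section with side slope z = 1.8: A = zy² = 1.8×0.384² = 0.2654 m²; P = 2y√(1+z²) = 2×0.384×2.059 = 1.581 m.
Hydraulic radius R = A/P = 0.2654/1.581 = 0.1678 m.
V = (1/n) R^(2/3) √S = (1/0.019) × 0.1678^(2/3) × √0.011 = 1.68 m/s. Hydraulic depth D_h = A/T = 0.2654/1.382 = 0.192 m.
Froude number Fr = V/√(g·D_h) = 1.68/√(9.81×0.192) = 1.22, which is greater than 1, so the flow is supercritical.

supercritical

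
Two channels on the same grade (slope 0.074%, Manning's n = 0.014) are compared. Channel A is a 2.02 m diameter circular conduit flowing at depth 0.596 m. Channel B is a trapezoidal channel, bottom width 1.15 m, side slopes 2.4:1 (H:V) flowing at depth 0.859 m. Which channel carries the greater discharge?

Channel A: For a circular section of diameter D = 2.02 m at depth y = 0.596 m, the central angle is θ = 2 arccos(1 − 2y/D) = 2.297 rad. Then A = (D²/8)(θ − sin θ) = 0.7901 m² and P = Dθ/2 = 2.32 m. Hydraulic radius R = A/P = 0.7901/2.32 = 0.3406 m. Q_A = (1/0.014)·0.7901·0.3406^(2/3)·√0.00074 = 0.7488 m³/s.
Channel B: With bottom width b = 1.15 m and side slope z = 2.4: A = (b + zy)y = (1.15 + 2.4×0.859)×0.859 = 2.759 m²; P = b + 2y√(1+z²) = 1.15 + 2×0.859×2.6 = 5.617 m. Hydraulic radius R = A/P = 2.759/5.617 = 0.4912 m. Q_B = (1/0.014)·2.759·0.4912^(2/3)·√0.00074 = 3.337 m³/s.
Q_A = 0.7488 m³/s vs Q_B = 3.337 m³/s, so channel B carries more.

channel B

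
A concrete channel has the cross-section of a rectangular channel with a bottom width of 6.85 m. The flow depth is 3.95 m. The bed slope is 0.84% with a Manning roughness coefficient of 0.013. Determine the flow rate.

Q = 286 m³/s

Flow area A = b·y = 6.85 × 3.95 = 27.06 m². Wetted perimeter P = b + 2y = 6.85 + 2×3.95 = 14.75 m.
Hydraulic radius R = A/P = 27.06/14.75 = 1.834 m.
Manning's equation: Q = (1/n) A R^(2/3) S^(1/2) = (1/0.013) × 27.06 × 1.834^(2/3) × 0.0084^(1/2) = 286 m³/s.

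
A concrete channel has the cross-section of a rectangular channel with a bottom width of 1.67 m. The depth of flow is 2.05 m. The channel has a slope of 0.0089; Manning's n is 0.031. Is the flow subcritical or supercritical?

Flow area A = b·y = 1.67 × 2.05 = 3.423 m². Wetted perimeter P = b + 2y = 1.67 + 2×2.05 = 5.77 m.
Hydraulic radius R = A/P = 3.423/5.77 = 0.5933 m.
V = (1/n) R^(2/3) √S = (1/0.031) × 0.5933^(2/3) × √0.0089 = 2.149 m/s. Hydraulic depth D_h = A/T = 3.423/1.67 = 2.05 m.
Froude number Fr = V/√(g·D_h) = 2.149/√(9.81×2.05) = 0.479, which is less than 1, so the flow is subcritical.

subcritical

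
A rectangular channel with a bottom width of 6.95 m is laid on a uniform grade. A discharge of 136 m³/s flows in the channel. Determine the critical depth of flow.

y_c = 3.39 m

For a rectangular channel, critical depth y_c = (q²/g)^(1/3) where q = Q/b = 136/6.95 = 19.57 m²/s.
So y_c = (19.57²/9.81)^(1/3) = 3.39 m.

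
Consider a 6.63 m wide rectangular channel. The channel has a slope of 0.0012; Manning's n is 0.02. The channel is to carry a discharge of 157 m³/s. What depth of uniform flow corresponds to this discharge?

y_n = 7.79 m

Manning's equation rearranged: A R^(2/3) = nQ / (1·√S) = 0.02 × 157 / (√0.0012) = 90.64.
At y = 5.3 m: A R^(2/3) = 56.51 — short.
At y = 8.46 m: A R^(2/3) = 100 — over.
At y = 7.79 m: A R^(2/3) = 90.65 — ≈ 90.64.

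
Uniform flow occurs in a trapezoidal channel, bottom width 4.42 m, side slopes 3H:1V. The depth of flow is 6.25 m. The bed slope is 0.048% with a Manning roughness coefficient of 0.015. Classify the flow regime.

subcritical

With bottom width b = 4.42 m and side slope z = 3: A = (b + zy)y = (4.42 + 3×6.25)×6.25 = 144.8 m²; P = b + 2y√(1+z²) = 4.42 + 2×6.25×3.162 = 43.95 m.
Hydraulic radius R = A/P = 144.8/43.95 = 3.295 m.
V = (1/n) R^(2/3) √S = (1/0.015) × 3.295^(2/3) × √0.00048 = 3.234 m/s. Hydraulic depth D_h = A/T = 144.8/41.92 = 3.454 m.
Froude number Fr = V/√(g·D_h) = 3.234/√(9.81×3.454) = 0.556, which is less than 1, so the flow is subcritical.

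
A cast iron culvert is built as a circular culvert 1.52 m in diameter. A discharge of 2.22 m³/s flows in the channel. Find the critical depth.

At critical depth, Q² T / (g A³) = 1, i.e. A³/T = Q²/g = 2.22²/9.81 = 0.5024.
Trying y = 0.863 m: A³/T = 0.7984 — too large.
Trying y = 0.628 m: A³/T = 0.2368 — too small.
Trying y = 0.764 m: A³/T = 0.5013 — ≈ 0.5024.

y_c = 0.764 m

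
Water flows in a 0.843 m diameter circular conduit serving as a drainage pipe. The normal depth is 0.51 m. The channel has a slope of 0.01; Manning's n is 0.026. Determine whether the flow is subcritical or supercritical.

For a circular section of diameter D = 0.843 m at depth y = 0.51 m, the central angle is θ = 2 arccos(1 − 2y/D) = 3.565 rad. Then A = (D²/8)(θ − sin θ) = 0.3531 m² and P = Dθ/2 = 1.503 m.
Hydraulic radius R = A/P = 0.3531/1.503 = 0.235 m.
V = (1/n) R^(2/3) √S = (1/0.026) × 0.235^(2/3) × √0.01 = 1.465 m/s. Hydraulic depth D_h = A/T = 0.3531/0.8242 = 0.4284 m.
Froude number Fr = V/√(g·D_h) = 1.465/√(9.81×0.4284) = 0.714, which is less than 1, so the flow is subcritical.

subcritical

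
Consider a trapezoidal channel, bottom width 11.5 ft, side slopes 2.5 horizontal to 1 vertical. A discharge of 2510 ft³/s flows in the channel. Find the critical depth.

y_c = 7.15 ft

At critical depth, Q² T / (g A³) = 1, i.e. A³/T = Q²/g = 2510²/32.2 = 195700.
Try y = 7.92 ft: A³/T = 298100 — high.
Try y = 7.15 ft: A³/T = 196100 — matches.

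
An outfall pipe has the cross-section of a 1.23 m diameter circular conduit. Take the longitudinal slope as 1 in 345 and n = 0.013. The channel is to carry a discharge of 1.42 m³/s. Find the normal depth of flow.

Manning's equation rearranged: A R^(2/3) = nQ / (1·√S) = 0.013 × 1.42 / (√0.002899) = 0.3429.
Try y = 0.899 m: A R^(2/3) = 0.4787 — over.
Try y = 0.513 m: A R^(2/3) = 0.1968 — short.
Try y = 0.711 m: A R^(2/3) = 0.3433 — matches.

y_n = 0.711 m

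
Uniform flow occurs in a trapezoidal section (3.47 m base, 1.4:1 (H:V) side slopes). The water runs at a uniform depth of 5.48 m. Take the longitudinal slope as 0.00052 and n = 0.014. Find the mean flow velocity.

V = 3.19 m/s

With bottom width b = 3.47 m and side slope z = 1.4: A = (b + zy)y = (3.47 + 1.4×5.48)×5.48 = 61.06 m²; P = b + 2y√(1+z²) = 3.47 + 2×5.48×1.72 = 22.33 m.
Hydraulic radius R = A/P = 61.06/22.33 = 2.735 m.
From Manning's equation, V = (1/n) R^(2/3) S^(1/2) = (1/0.014) × 2.735^(2/3) × 0.00052^(1/2) = 3.19 m/s.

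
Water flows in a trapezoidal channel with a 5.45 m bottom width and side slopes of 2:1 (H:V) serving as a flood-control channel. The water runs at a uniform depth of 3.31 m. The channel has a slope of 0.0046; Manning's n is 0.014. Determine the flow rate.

With bottom width b = 5.45 m and side slope z = 2: A = (b + zy)y = (5.45 + 2×3.31)×3.31 = 39.95 m²; P = b + 2y√(1+z²) = 5.45 + 2×3.31×2.236 = 20.25 m.
Hydraulic radius R = A/P = 39.95/20.25 = 1.973 m.
Manning's equation: Q = (1/n) A R^(2/3) S^(1/2) = (1/0.014) × 39.95 × 1.973^(2/3) × 0.0046^(1/2) = 304 m³/s.

Q = 304 m³/s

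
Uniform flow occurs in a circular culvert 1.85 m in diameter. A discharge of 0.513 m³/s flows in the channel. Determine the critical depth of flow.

At critical depth, Q² T / (g A³) = 1, i.e. A³/T = Q²/g = 0.513²/9.81 = 0.02683.
Trying y = 0.256 m: A³/T = 0.008903 — low.
Trying y = 0.339 m: A³/T = 0.02688 — ≈ 0.02683.

y_c = 0.339 m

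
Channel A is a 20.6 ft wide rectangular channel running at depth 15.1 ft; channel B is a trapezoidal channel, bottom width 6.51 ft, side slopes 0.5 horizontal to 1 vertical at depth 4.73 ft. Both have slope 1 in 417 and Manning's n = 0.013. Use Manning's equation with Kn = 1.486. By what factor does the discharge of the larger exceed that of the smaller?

Channel A: Flow area A = b·y = 20.6 × 15.1 = 311.1 ft². Wetted perimeter P = b + 2y = 20.6 + 2×15.1 = 50.8 ft. Hydraulic radius R = A/P = 311.1/50.8 = 6.123 ft. Q_A = (1.486/0.013)·311.1·6.123^(2/3)·√0.002398 = 5828 ft³/s.
Channel B: With bottom width b = 6.51 ft and side slope z = 0.5: A = (b + zy)y = (6.51 + 0.5×4.73)×4.73 = 41.98 ft²; P = b + 2y√(1+z²) = 6.51 + 2×4.73×1.118 = 17.09 ft. Hydraulic radius R = A/P = 41.98/17.09 = 2.457 ft. Q_B = (1.486/0.013)·41.98·2.457^(2/3)·√0.002398 = 427.8 ft³/s.
The larger discharge is 5828 ft³/s and the smaller is 427.8 ft³/s; the ratio is 13.6.

13.6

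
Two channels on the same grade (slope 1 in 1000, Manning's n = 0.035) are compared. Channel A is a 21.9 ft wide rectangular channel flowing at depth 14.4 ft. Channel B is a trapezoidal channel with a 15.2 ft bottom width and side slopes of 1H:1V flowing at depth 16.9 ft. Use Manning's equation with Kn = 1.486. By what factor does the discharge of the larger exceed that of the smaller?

2.14

Channel A: Flow area A = b·y = 21.9 × 14.4 = 315.4 ft². Wetted perimeter P = b + 2y = 21.9 + 2×14.4 = 50.7 ft. Hydraulic radius R = A/P = 315.4/50.7 = 6.22 ft. Q_A = (1.486/0.035)·315.4·6.22^(2/3)·√0.001 = 1432 ft³/s.
Channel B: With bottom width b = 15.2 ft and side slope z = 1: A = (b + zy)y = (15.2 + 1×16.9)×16.9 = 542.5 ft²; P = b + 2y√(1+z²) = 15.2 + 2×16.9×1.414 = 63 ft. Hydraulic radius R = A/P = 542.5/63 = 8.611 ft. Q_B = (1.486/0.035)·542.5·8.611^(2/3)·√0.001 = 3060 ft³/s.
The larger discharge is 3060 ft³/s and the smaller is 1432 ft³/s; the ratio is 2.14.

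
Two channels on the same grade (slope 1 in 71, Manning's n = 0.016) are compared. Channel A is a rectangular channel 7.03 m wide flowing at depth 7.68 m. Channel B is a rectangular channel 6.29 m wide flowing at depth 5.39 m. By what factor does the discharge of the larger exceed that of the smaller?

1.81

Channel A: Flow area A = b·y = 7.03 × 7.68 = 53.99 m². Wetted perimeter P = b + 2y = 7.03 + 2×7.68 = 22.39 m. Hydraulic radius R = A/P = 53.99/22.39 = 2.411 m. Q_A = (1/0.016)·53.99·2.411^(2/3)·√0.01408 = 720.1 m³/s.
Channel B: Flow area A = b·y = 6.29 × 5.39 = 33.9 m². Wetted perimeter P = b + 2y = 6.29 + 2×5.39 = 17.07 m. Hydraulic radius R = A/P = 33.9/17.07 = 1.986 m. Q_B = (1/0.016)·33.9·1.986^(2/3)·√0.01408 = 397.3 m³/s.
The larger discharge is 720.1 m³/s and the smaller is 397.3 m³/s; the ratio is 1.81.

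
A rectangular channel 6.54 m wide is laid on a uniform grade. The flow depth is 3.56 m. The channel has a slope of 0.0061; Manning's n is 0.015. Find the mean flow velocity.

Flow area A = b·y = 6.54 × 3.56 = 23.28 m². Wetted perimeter P = b + 2y = 6.54 + 2×3.56 = 13.66 m.
Hydraulic radius R = A/P = 23.28/13.66 = 1.704 m.
From Manning's equation, V = (1/n) R^(2/3) S^(1/2) = (1/0.015) × 1.704^(2/3) × 0.0061^(1/2) = 7.43 m/s.

V = 7.43 m/s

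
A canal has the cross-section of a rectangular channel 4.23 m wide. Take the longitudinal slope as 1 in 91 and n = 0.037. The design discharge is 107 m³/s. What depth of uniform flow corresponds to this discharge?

y_n = 6.53 m

Manning's equation rearranged: A R^(2/3) = nQ / (1·√S) = 0.037 × 107 / (√0.01099) = 37.77.
At y = 7.79 m: A R^(2/3) = 46.26 — over.
At y = 4.72 m: A R^(2/3) = 25.7 — short.
At y = 6.53 m: A R^(2/3) = 37.75 — ≈ 37.77.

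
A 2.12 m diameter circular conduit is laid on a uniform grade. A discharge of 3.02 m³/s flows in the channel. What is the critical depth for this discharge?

y_c = 0.811 m

At critical depth, Q² T / (g A³) = 1, i.e. A³/T = Q²/g = 3.02²/9.81 = 0.9297.
Trying y = 0.997 m: A³/T = 2.052 — too large.
Trying y = 0.576 m: A³/T = 0.2475 — too small.
Trying y = 0.811 m: A³/T = 0.9296 — close enough.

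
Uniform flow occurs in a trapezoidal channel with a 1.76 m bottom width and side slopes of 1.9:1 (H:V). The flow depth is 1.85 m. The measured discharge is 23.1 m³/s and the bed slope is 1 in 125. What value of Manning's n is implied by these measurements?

n = 0.0379

With bottom width b = 1.76 m and side slope z = 1.9: A = (b + zy)y = (1.76 + 1.9×1.85)×1.85 = 9.759 m²; P = b + 2y√(1+z²) = 1.76 + 2×1.85×2.147 = 9.704 m.
Hydraulic radius R = A/P = 9.759/9.704 = 1.006 m.
Rearranging Manning's equation: n = (1/Q) A R^(2/3) S^(1/2) = (1/23.1) × 9.759 × 1.006^(2/3) × √0.008 = 0.0379.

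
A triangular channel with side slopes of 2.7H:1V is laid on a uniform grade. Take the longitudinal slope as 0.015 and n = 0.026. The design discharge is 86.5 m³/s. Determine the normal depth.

Manning's equation rearranged: A R^(2/3) = nQ / (1·√S) = 0.026 × 86.5 / (√0.015) = 18.36.
At y = 2.02 m: A R^(2/3) = 10.63 — low.
At y = 2.48 m: A R^(2/3) = 18.36 — close enough.

y_n = 2.48 m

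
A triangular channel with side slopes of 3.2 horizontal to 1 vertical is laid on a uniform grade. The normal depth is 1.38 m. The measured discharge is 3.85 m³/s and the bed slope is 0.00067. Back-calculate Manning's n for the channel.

For a triangular section with side slope z = 3.2: A = zy² = 3.2×1.38² = 6.094 m²; P = 2y√(1+z²) = 2×1.38×3.353 = 9.253 m.
Hydraulic radius R = A/P = 6.094/9.253 = 0.6586 m.
Rearranging Manning's equation: n = (1/Q) A R^(2/3) S^(1/2) = (1/3.85) × 6.094 × 0.6586^(2/3) × √0.00067 = 0.031.

n = 0.031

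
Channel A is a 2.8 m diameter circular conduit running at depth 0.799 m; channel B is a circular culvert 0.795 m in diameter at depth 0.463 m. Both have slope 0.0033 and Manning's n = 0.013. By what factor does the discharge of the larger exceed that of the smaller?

7.95

Channel A: For a circular section of diameter D = 2.8 m at depth y = 0.799 m, the central angle is θ = 2 arccos(1 − 2y/D) = 2.254 rad. Then A = (D²/8)(θ − sin θ) = 1.449 m² and P = Dθ/2 = 3.156 m. Hydraulic radius R = A/P = 1.449/3.156 = 0.4592 m. Q_A = (1/0.013)·1.449·0.4592^(2/3)·√0.0033 = 3.812 m³/s.
Channel B: For a circular section of diameter D = 0.795 m at depth y = 0.463 m, the central angle is θ = 2 arccos(1 − 2y/D) = 3.473 rad. Then A = (D²/8)(θ − sin θ) = 0.3 m² and P = Dθ/2 = 1.38 m. Hydraulic radius R = A/P = 0.3/1.38 = 0.2174 m. Q_B = (1/0.013)·0.3·0.2174^(2/3)·√0.0033 = 0.4793 m³/s.
The larger discharge is 3.812 m³/s and the smaller is 0.4793 m³/s; the ratio is 7.95.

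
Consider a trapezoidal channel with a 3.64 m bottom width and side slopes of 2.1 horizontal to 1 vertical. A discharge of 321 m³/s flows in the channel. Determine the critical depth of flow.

y_c = 4.66 m

At critical depth, Q² T / (g A³) = 1, i.e. A³/T = Q²/g = 321²/9.81 = 10500.
At y = 3.58 m: A³/T = 3413 — too small.
At y = 5.58 m: A³/T = 23240 — too large.
At y = 4.66 m: A³/T = 10550 — matches.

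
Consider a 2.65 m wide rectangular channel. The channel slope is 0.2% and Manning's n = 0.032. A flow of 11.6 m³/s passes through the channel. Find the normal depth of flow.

Manning's equation rearranged: A R^(2/3) = nQ / (1·√S) = 0.032 × 11.6 / (√0.002) = 8.3.
At y = 3.56 m: A R^(2/3) = 9.216 — high.
At y = 3.26 m: A R^(2/3) = 8.302 — ≈ 8.3.

y_n = 3.26 m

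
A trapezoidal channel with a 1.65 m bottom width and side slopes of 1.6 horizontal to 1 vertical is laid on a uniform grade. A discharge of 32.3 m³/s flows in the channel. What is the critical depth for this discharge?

y_c = 1.97 m

At critical depth, Q² T / (g A³) = 1, i.e. A³/T = Q²/g = 32.3²/9.81 = 106.3.
Trying y = 2.33 m: A³/T = 216.1 — high.
Trying y = 1.6 m: A³/T = 45.15 — low.
Trying y = 1.97 m: A³/T = 106.4 — ≈ 106.3.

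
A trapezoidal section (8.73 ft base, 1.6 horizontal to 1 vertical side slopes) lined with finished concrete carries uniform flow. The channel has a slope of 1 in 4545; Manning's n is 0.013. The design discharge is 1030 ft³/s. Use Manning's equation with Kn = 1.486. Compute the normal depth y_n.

y_n = 9.06 ft

Manning's equation rearranged: A R^(2/3) = nQ / (1.486·√S) = 0.013 × 1030 / (1.486 × √0.00022) = 607.5.
Try y = 11.3 ft: A R^(2/3) = 988.9 — over.
Try y = 6.19 ft: A R^(2/3) = 270.7 — short.
Try y = 9.06 ft: A R^(2/3) = 607.3 — close enough.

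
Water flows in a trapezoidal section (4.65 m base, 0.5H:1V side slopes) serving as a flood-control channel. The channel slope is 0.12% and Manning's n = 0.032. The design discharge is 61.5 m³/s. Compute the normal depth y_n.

Manning's equation rearranged: A R^(2/3) = nQ / (1·√S) = 0.032 × 61.5 / (√0.0012) = 56.81.
At y = 5.44 m: A R^(2/3) = 71.56 — over.
At y = 4.78 m: A R^(2/3) = 56.82 — ≈ 56.81.

y_n = 4.78 m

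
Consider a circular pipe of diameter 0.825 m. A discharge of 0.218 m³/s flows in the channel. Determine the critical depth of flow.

At critical depth, Q² T / (g A³) = 1, i.e. A³/T = Q²/g = 0.218²/9.81 = 0.004844.
Trying y = 0.323 m: A³/T = 0.00907 — too large.
Trying y = 0.24 m: A³/T = 0.00288 — too small.
Trying y = 0.274 m: A³/T = 0.004811 — ≈ 0.004844.

y_c = 0.274 m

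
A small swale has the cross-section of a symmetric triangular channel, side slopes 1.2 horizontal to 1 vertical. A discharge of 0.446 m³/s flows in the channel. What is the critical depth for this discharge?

At critical depth, Q² T / (g A³) = 1, i.e. A³/T = Q²/g = 0.446²/9.81 = 0.02028.
Try y = 0.41 m: A³/T = 0.008342 — short.
Try y = 0.573 m: A³/T = 0.04447 — over.
Try y = 0.49 m: A³/T = 0.02034 — close enough.

y_c = 0.49 m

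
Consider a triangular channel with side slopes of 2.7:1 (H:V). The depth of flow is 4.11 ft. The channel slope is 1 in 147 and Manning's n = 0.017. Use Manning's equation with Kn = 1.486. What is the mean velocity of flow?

V = 11.2 ft/s

For a triangular section with side slope z = 2.7: A = zy² = 2.7×4.11² = 45.61 ft²; P = 2y√(1+z²) = 2×4.11×2.879 = 23.67 ft.
Hydraulic radius R = A/P = 45.61/23.67 = 1.927 ft.
From Manning's equation, V = (1.486/n) R^(2/3) S^(1/2) = (1.486/0.017) × 1.927^(2/3) × 0.006803^(1/2) = 11.2 ft/s.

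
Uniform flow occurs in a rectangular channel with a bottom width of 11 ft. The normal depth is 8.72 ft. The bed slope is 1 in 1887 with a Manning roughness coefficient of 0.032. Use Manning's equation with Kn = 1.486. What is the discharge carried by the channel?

Q = 231 ft³/s

Flow area A = b·y = 11 × 8.72 = 95.92 ft². Wetted perimeter P = b + 2y = 11 + 2×8.72 = 28.44 ft.
Hydraulic radius R = A/P = 95.92/28.44 = 3.373 ft.
Manning's equation: Q = (1.486/n) A R^(2/3) S^(1/2) = (1.486/0.032) × 95.92 × 3.373^(2/3) × 0.0005299^(1/2) = 231 ft³/s.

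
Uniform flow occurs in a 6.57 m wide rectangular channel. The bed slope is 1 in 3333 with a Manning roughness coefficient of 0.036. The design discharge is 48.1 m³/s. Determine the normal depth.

y_n = 8.55 m

Manning's equation rearranged: A R^(2/3) = nQ / (1·√S) = 0.036 × 48.1 / (√0.0003) = 99.97.
Trying y = 10.3 m: A R^(2/3) = 124.3 — too large.
Trying y = 8.55 m: A R^(2/3) = 99.94 — close enough.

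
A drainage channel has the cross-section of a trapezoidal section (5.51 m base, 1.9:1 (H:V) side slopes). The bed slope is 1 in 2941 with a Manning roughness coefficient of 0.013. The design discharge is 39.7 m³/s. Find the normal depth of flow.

y_n = 2.24 m

Manning's equation rearranged: A R^(2/3) = nQ / (1·√S) = 0.013 × 39.7 / (√0.00034) = 27.99.
Trying y = 2.49 m: A R^(2/3) = 34.5 — over.
Trying y = 1.89 m: A R^(2/3) = 20.09 — short.
Trying y = 2.24 m: A R^(2/3) = 27.97 — matches.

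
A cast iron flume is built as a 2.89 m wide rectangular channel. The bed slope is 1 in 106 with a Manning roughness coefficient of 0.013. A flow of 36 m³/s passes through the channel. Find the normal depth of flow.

y_n = 1.9 m

Manning's equation rearranged: A R^(2/3) = nQ / (1·√S) = 0.013 × 36 / (√0.009434) = 4.818.
Trying y = 2.29 m: A R^(2/3) = 6.105 — over.
Trying y = 1.9 m: A R^(2/3) = 4.814 — ≈ 4.818.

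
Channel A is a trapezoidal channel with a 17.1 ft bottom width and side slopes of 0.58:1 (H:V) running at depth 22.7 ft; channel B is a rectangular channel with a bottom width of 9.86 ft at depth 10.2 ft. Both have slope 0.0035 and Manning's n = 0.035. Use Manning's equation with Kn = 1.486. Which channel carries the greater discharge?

Channel A: With bottom width b = 17.1 ft and side slope z = 0.58: A = (b + zy)y = (17.1 + 0.58×22.7)×22.7 = 687 ft²; P = b + 2y√(1+z²) = 17.1 + 2×22.7×1.156 = 69.58 ft. Hydraulic radius R = A/P = 687/69.58 = 9.874 ft. Q_A = (1.486/0.035)·687·9.874^(2/3)·√0.0035 = 7942 ft³/s.
Channel B: Flow area A = b·y = 9.86 × 10.2 = 100.6 ft². Wetted perimeter P = b + 2y = 9.86 + 2×10.2 = 30.26 ft. Hydraulic radius R = A/P = 100.6/30.26 = 3.324 ft. Q_B = (1.486/0.035)·100.6·3.324^(2/3)·√0.0035 = 562.6 ft³/s.
Q_A = 7942 ft³/s vs Q_B = 562.6 ft³/s, so channel A carries more.

channel A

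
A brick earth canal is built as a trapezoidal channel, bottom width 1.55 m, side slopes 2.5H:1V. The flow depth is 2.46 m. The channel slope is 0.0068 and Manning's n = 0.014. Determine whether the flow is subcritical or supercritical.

With bottom width b = 1.55 m and side slope z = 2.5: A = (b + zy)y = (1.55 + 2.5×2.46)×2.46 = 18.94 m²; P = b + 2y√(1+z²) = 1.55 + 2×2.46×2.693 = 14.8 m.
Hydraulic radius R = A/P = 18.94/14.8 = 1.28 m.
V = (1/n) R^(2/3) √S = (1/0.014) × 1.28^(2/3) × √0.0068 = 6.944 m/s. Hydraulic depth D_h = A/T = 18.94/13.85 = 1.368 m.
Froude number Fr = V/√(g·D_h) = 6.944/√(9.81×1.368) = 1.9, which is greater than 1, so the flow is supercritical.

supercritical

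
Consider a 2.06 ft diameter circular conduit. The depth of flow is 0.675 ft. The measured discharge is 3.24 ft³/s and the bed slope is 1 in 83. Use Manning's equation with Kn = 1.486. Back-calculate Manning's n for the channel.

n = 0.025

For a circular section of diameter D = 2.06 ft at depth y = 0.675 ft, the central angle is θ = 2 arccos(1 − 2y/D) = 2.438 rad. Then A = (D²/8)(θ − sin θ) = 0.9499 ft² and P = Dθ/2 = 2.511 ft.
Hydraulic radius R = A/P = 0.9499/2.511 = 0.3783 ft.
Rearranging Manning's equation: n = (1.486/Q) A R^(2/3) S^(1/2) = (1.486/3.24) × 0.9499 × 0.3783^(2/3) × √0.01205 = 0.025.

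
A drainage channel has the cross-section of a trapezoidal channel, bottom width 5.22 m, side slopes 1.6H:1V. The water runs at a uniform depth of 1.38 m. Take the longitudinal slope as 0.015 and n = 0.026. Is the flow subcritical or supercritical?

supercritical

With bottom width b = 5.22 m and side slope z = 1.6: A = (b + zy)y = (5.22 + 1.6×1.38)×1.38 = 10.25 m²; P = b + 2y√(1+z²) = 5.22 + 2×1.38×1.887 = 10.43 m.
Hydraulic radius R = A/P = 10.25/10.43 = 0.983 m.
V = (1/n) R^(2/3) √S = (1/0.026) × 0.983^(2/3) × √0.015 = 4.657 m/s. Hydraulic depth D_h = A/T = 10.25/9.636 = 1.064 m.
Froude number Fr = V/√(g·D_h) = 4.657/√(9.81×1.064) = 1.44, which is greater than 1, so the flow is supercritical.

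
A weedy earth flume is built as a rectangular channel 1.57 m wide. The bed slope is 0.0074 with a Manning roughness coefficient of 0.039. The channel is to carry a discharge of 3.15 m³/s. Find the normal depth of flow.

Manning's equation rearranged: A R^(2/3) = nQ / (1·√S) = 0.039 × 3.15 / (√0.0074) = 1.428.
At y = 1.76 m: A R^(2/3) = 1.839 — too large.
At y = 1.1 m: A R^(2/3) = 1.026 — too small.
At y = 1.43 m: A R^(2/3) = 1.427 — close enough.

y_n = 1.43 m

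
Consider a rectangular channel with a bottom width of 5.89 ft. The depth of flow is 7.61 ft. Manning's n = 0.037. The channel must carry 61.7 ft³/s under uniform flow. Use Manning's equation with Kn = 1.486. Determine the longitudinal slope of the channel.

Flow area A = b·y = 5.89 × 7.61 = 44.82 ft². Wetted perimeter P = b + 2y = 5.89 + 2×7.61 = 21.11 ft.
Hydraulic radius R = A/P = 44.82/21.11 = 2.123 ft.
From Manning's equation, S = [nQ / (1.486 A R^(2/3))]² = [0.037 × 61.7 / (1.486 × 44.82 × 2.123^(2/3))]² = 0.00043.

S = 0.00043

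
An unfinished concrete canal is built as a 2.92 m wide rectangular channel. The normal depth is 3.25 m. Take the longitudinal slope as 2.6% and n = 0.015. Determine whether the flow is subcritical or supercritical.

Flow area A = b·y = 2.92 × 3.25 = 9.49 m². Wetted perimeter P = b + 2y = 2.92 + 2×3.25 = 9.42 m.
Hydraulic radius R = A/P = 9.49/9.42 = 1.007 m.
V = (1/n) R^(2/3) √S = (1/0.015) × 1.007^(2/3) × √0.026 = 10.8 m/s. Hydraulic depth D_h = A/T = 9.49/2.92 = 3.25 m.
Froude number Fr = V/√(g·D_h) = 10.8/√(9.81×3.25) = 1.91, which is greater than 1, so the flow is supercritical.

supercritical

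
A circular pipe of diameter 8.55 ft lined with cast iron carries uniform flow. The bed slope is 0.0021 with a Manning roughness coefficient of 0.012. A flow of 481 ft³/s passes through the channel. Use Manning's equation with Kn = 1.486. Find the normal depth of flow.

Manning's equation rearranged: A R^(2/3) = nQ / (1.486·√S) = 0.012 × 481 / (1.486 × √0.0021) = 84.76.
Trying y = 4.78 ft: A R^(2/3) = 57.29 — short.
Trying y = 7.26 ft: A R^(2/3) = 98.1 — over.
Trying y = 6.28 ft: A R^(2/3) = 84.75 — close enough.

y_n = 6.28 ft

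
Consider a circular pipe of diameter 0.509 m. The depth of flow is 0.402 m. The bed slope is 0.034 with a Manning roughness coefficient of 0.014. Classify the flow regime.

For a circular section of diameter D = 0.509 m at depth y = 0.402 m, the central angle is θ = 2 arccos(1 − 2y/D) = 4.378 rad. Then A = (D²/8)(θ − sin θ) = 0.1724 m² and P = Dθ/2 = 1.114 m.
Hydraulic radius R = A/P = 0.1724/1.114 = 0.1547 m.
V = (1/n) R^(2/3) √S = (1/0.014) × 0.1547^(2/3) × √0.034 = 3.796 m/s. Hydraulic depth D_h = A/T = 0.1724/0.4148 = 0.4156 m.
Froude number Fr = V/√(g·D_h) = 3.796/√(9.81×0.4156) = 1.88, which is greater than 1, so the flow is supercritical.

supercritical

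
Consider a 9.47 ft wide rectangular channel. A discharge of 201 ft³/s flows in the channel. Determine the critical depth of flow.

y_c = 2.41 ft

For a rectangular channel, critical depth y_c = (q²/g)^(1/3) where q = Q/b = 201/9.47 = 21.22 ft²/s.
So y_c = (21.22²/32.2)^(1/3) = 2.41 ft.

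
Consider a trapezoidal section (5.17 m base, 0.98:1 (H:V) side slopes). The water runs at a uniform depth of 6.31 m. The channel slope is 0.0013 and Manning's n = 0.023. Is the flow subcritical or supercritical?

subcritical

With bottom width b = 5.17 m and side slope z = 0.98: A = (b + zy)y = (5.17 + 0.98×6.31)×6.31 = 71.64 m²; P = b + 2y√(1+z²) = 5.17 + 2×6.31×1.4 = 22.84 m.
Hydraulic radius R = A/P = 71.64/22.84 = 3.137 m.
V = (1/n) R^(2/3) √S = (1/0.023) × 3.137^(2/3) × √0.0013 = 3.359 m/s. Hydraulic depth D_h = A/T = 71.64/17.54 = 4.085 m.
Froude number Fr = V/√(g·D_h) = 3.359/√(9.81×4.085) = 0.531, which is less than 1, so the flow is subcritical.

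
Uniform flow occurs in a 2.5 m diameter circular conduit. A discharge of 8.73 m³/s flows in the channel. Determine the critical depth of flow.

At critical depth, Q² T / (g A³) = 1, i.e. A³/T = Q²/g = 8.73²/9.81 = 7.769.
Try y = 0.94 m: A³/T = 1.984 — low.
Try y = 1.34 m: A³/T = 7.712 — ≈ 7.769.

y_c = 1.34 m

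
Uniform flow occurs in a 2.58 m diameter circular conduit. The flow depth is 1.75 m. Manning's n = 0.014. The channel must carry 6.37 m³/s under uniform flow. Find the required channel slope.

For a circular section of diameter D = 2.58 m at depth y = 1.75 m, the central angle is θ = 2 arccos(1 − 2y/D) = 3.871 rad. Then A = (D²/8)(θ − sin θ) = 3.775 m² and P = Dθ/2 = 4.993 m.
Hydraulic radius R = A/P = 3.775/4.993 = 0.756 m.
From Manning's equation, S = [nQ / (1 A R^(2/3))]² = [0.014 × 6.37 / (1 × 3.775 × 0.756^(2/3))]² = 0.00081.

S = 0.00081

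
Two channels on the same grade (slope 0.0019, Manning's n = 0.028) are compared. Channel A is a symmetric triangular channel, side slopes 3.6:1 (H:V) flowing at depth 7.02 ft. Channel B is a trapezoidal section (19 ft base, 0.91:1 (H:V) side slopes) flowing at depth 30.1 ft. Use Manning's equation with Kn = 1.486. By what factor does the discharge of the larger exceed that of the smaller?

20.2

Channel A: For a triangular section with side slope z = 3.6: A = zy² = 3.6×7.02² = 177.4 ft²; P = 2y√(1+z²) = 2×7.02×3.736 = 52.46 ft. Hydraulic radius R = A/P = 177.4/52.46 = 3.382 ft. Q_A = (1.486/0.028)·177.4·3.382^(2/3)·√0.0019 = 924.7 ft³/s.
Channel B: With bottom width b = 19 ft and side slope z = 0.91: A = (b + zy)y = (19 + 0.91×30.1)×30.1 = 1396 ft²; P = b + 2y√(1+z²) = 19 + 2×30.1×1.352 = 100.4 ft. Hydraulic radius R = A/P = 1396/100.4 = 13.91 ft. Q_B = (1.486/0.028)·1396·13.91^(2/3)·√0.0019 = 18680 ft³/s.
The larger discharge is 18680 ft³/s and the smaller is 924.7 ft³/s; the ratio is 20.2.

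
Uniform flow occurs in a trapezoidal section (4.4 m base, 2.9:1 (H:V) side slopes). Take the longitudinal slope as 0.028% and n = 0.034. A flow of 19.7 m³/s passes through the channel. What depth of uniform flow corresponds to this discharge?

Manning's equation rearranged: A R^(2/3) = nQ / (1·√S) = 0.034 × 19.7 / (√0.00028) = 40.03.
Trying y = 3.28 m: A R^(2/3) = 69.03 — high.
Trying y = 2.25 m: A R^(2/3) = 30.03 — low.
Trying y = 2.57 m: A R^(2/3) = 40.1 — ≈ 40.03.

y_n = 2.57 m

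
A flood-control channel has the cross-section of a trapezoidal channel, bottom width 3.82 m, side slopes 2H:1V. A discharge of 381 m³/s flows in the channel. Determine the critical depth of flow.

y_c = 5.08 m

At critical depth, Q² T / (g A³) = 1, i.e. A³/T = Q²/g = 381²/9.81 = 14800.
Trying y = 3.76 m: A³/T = 4110 — too small.
Trying y = 5.08 m: A³/T = 14840 — matches.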